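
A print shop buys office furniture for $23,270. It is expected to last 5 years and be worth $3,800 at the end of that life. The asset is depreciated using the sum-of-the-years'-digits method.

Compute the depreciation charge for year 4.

$2,596

Depreciable base = $23,270 − $3,800 = $19,470.
Sum of the years' digits = 5+4+3+2+1 = 15.
Year 1: $19,470 × 5/15 = $6,490. Book value $16,780.
Year 2: $19,470 × 4/15 = $5,192. Book value $11,588.
Year 3: $19,470 × 3/15 = $3,894. Book value $7,694.
Year 4: $19,470 × 2/15 = $2,596. Book value $5,098.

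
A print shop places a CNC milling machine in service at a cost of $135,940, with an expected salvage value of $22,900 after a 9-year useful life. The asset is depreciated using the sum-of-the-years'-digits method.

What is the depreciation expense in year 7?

Depreciable base = $135,940 − $22,900 = $113,040.
Sum of the years' digits = 9+8+7+6+5+4+3+2+1 = 45.
Year 1: $113,040 × 9/45 = $22,608. Book value $113,332.
Year 2: $113,040 × 8/45 = $20,096. Book value $93,236.
Year 3: $113,040 × 7/45 = $17,584. Book value $75,652.
Year 4: $113,040 × 6/45 = $15,072. Book value $60,580.
Year 5: $113,040 × 5/45 = $12,560. Book value $48,020.
Year 6: $113,040 × 4/45 = $10,048. Book value $37,972.
Year 7: $113,040 × 3/45 = $7,536. Book value $30,436.

$7,536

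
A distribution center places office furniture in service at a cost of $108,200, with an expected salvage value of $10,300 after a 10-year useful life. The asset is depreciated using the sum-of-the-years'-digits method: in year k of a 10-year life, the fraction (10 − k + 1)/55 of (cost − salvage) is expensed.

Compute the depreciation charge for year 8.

$5,340

Depreciable base = $108,200 − $10,300 = $97,900.
Sum of the years' digits = 10+9+8+7+6+5+4+3+2+1 = 55.
Year 1: $97,900 × 10/55 = $17,800. Book value $90,400.
Year 2: $97,900 × 9/55 = $16,020. Book value $74,380.
Year 3: $97,900 × 8/55 = $14,240. Book value $60,140.
Year 4: $97,900 × 7/55 = $12,460. Book value $47,680.
Year 5: $97,900 × 6/55 = $10,680. Book value $37,000.
Year 6: $97,900 × 5/55 = $8,900. Book value $28,100.
Year 7: $97,900 × 4/55 = $7,120. Book value $20,980.
Year 8: $97,900 × 3/55 = $5,340. Book value $15,640.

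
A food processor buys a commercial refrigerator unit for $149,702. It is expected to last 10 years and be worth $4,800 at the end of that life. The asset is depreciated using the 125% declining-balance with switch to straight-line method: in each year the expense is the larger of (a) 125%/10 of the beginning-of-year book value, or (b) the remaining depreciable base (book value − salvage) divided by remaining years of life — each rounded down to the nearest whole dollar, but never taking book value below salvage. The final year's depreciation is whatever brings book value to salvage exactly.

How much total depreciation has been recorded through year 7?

$103,976

Depreciable base = $149,702 − $4,800 = $144,902.
Year 1: DB = ⌊$149,702 × 125%/10⌋ = $18,712; SL = ⌊$144,902/10⌋ = $14,490 → take DB $18,712. Book value $130,990.
Year 2: DB = ⌊$130,990 × 125%/10⌋ = $16,373; SL = ⌊$126,190/9⌋ = $14,021 → take DB $16,373. Book value $114,617.
Year 3: DB = ⌊$114,617 × 125%/10⌋ = $14,327; SL = ⌊$109,817/8⌋ = $13,727 → take DB $14,327. Book value $100,290.
Year 4: DB = ⌊$100,290 × 125%/10⌋ = $12,536; SL = ⌊$95,490/7⌋ = $13,641 → take SL $13,641. Book value $86,649.
Year 5: DB = ⌊$86,649 × 125%/10⌋ = $10,831; SL = ⌊$81,849/6⌋ = $13,641 → take SL $13,641. Book value $73,008.
Year 6: DB = ⌊$73,008 × 125%/10⌋ = $9,126; SL = ⌊$68,208/5⌋ = $13,641 → take SL $13,641. Book value $59,367.
Year 7: DB = ⌊$59,367 × 125%/10⌋ = $7,420; SL = ⌊$54,567/4⌋ = $13,641 → take SL $13,641. Book value $45,726.
Accumulated through year 7 = $149,702 − $45,726 = $103,976.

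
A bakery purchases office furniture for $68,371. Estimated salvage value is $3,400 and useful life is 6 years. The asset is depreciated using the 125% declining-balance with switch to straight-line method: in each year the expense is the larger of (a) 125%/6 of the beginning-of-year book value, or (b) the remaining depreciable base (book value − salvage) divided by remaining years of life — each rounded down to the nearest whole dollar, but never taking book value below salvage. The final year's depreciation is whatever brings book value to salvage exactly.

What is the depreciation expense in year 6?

$9,863

Depreciable base = $68,371 − $3,400 = $64,971.
Year 1: DB = ⌊$68,371 × 125%/6⌋ = $14,243; SL = ⌊$64,971/6⌋ = $10,828 → take DB $14,243. Book value $54,128.
Year 2: DB = ⌊$54,128 × 125%/6⌋ = $11,276; SL = ⌊$50,728/5⌋ = $10,145 → take DB $11,276. Book value $42,852.
Year 3: DB = ⌊$42,852 × 125%/6⌋ = $8,927; SL = ⌊$39,452/4⌋ = $9,863 → take SL $9,863. Book value $32,989.
Year 4: DB = ⌊$32,989 × 125%/6⌋ = $6,872; SL = ⌊$29,589/3⌋ = $9,863 → take SL $9,863. Book value $23,126.
Year 5: DB = ⌊$23,126 × 125%/6⌋ = $4,817; SL = ⌊$19,726/2⌋ = $9,863 → take SL $9,863. Book value $13,263.
Year 6 (final): $13,263 − $3,400 = $9,863. Book value $3,400.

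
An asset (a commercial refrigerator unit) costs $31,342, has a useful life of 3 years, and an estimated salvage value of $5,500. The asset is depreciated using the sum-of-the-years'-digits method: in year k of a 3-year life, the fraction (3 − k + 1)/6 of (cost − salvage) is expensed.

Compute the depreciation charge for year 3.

$4,307

Depreciable base = $31,342 − $5,500 = $25,842.
Sum of the years' digits = 3+2+1 = 6.
Year 1: $25,842 × 3/6 = $12,921. Book value $18,421.
Year 2: $25,842 × 2/6 = $8,614. Book value $9,807.
Year 3: $25,842 × 1/6 = $4,307. Book value $5,500.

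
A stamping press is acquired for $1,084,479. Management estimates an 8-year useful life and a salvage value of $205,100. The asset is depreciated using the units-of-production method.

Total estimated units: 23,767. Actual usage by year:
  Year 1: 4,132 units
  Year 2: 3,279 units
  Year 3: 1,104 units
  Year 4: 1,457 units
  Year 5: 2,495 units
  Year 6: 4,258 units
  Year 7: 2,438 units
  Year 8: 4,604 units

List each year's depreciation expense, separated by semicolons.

Depreciable base = $1,084,479 − $205,100 = $879,379.
Rate = $879,379 / 23,767 units = $37 per unit.
Year 1: 4,132 × $37 = $152,884. Book value $931,595.
Year 2: 3,279 × $37 = $121,323. Book value $810,272.
Year 3: 1,104 × $37 = $40,848. Book value $769,424.
Year 4: 1,457 × $37 = $53,909. Book value $715,515.
Year 5: 2,495 × $37 = $92,315. Book value $623,200.
Year 6: 4,258 × $37 = $157,546. Book value $465,654.
Year 7: 2,438 × $37 = $90,206. Book value $375,448.
Year 8: 4,604 × $37 = $170,348. Book value $205,100.

$152,884; $121,323; $40,848; $53,909; $92,315; $157,546; $90,206; $170,348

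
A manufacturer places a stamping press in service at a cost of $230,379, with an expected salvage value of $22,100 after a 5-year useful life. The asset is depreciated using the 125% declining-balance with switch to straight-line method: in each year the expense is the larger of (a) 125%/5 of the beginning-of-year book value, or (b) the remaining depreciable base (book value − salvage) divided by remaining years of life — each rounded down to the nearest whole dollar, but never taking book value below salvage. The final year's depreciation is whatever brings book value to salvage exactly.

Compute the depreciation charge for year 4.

Depreciable base = $230,379 − $22,100 = $208,279.
Year 1: DB = ⌊$230,379 × 125%/5⌋ = $57,594; SL = ⌊$208,279/5⌋ = $41,655 → take DB $57,594. Book value $172,785.
Year 2: DB = ⌊$172,785 × 125%/5⌋ = $43,196; SL = ⌊$150,685/4⌋ = $37,671 → take DB $43,196. Book value $129,589.
Year 3: DB = ⌊$129,589 × 125%/5⌋ = $32,397; SL = ⌊$107,489/3⌋ = $35,829 → take SL $35,829. Book value $93,760.
Year 4: DB = ⌊$93,760 × 125%/5⌋ = $23,440; SL = ⌊$71,660/2⌋ = $35,830 → take SL $35,830. Book value $57,930.

$35,830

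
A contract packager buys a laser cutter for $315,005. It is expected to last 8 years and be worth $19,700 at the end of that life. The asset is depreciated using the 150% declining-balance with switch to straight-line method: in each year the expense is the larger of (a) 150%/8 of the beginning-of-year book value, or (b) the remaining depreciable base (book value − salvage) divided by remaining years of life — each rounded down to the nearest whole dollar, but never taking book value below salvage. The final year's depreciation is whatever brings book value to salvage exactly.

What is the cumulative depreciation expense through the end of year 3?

Depreciable base = $315,005 − $19,700 = $295,305.
Year 1: DB = ⌊$315,005 × 150%/8⌋ = $59,063; SL = ⌊$295,305/8⌋ = $36,913 → take DB $59,063. Book value $255,942.
Year 2: DB = ⌊$255,942 × 150%/8⌋ = $47,989; SL = ⌊$236,242/7⌋ = $33,748 → take DB $47,989. Book value $207,953.
Year 3: DB = ⌊$207,953 × 150%/8⌋ = $38,991; SL = ⌊$188,253/6⌋ = $31,375 → take DB $38,991. Book value $168,962.
Accumulated through year 3 = $315,005 − $168,962 = $146,043.

$146,043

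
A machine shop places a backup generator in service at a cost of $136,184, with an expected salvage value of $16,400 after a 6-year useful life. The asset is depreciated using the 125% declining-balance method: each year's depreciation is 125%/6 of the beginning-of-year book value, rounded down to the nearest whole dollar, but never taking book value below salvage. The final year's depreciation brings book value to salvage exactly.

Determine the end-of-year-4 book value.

Depreciable base = $136,184 − $16,400 = $119,784.
Year 1: ⌊$136,184 × 125%/6⌋ = $28,371. Book value $107,813.
Year 2: ⌊$107,813 × 125%/6⌋ = $22,461. Book value $85,352.
Year 3: ⌊$85,352 × 125%/6⌋ = $17,781. Book value $67,571.
Year 4: ⌊$67,571 × 125%/6⌋ = $14,077. Book value $53,494.

$53,494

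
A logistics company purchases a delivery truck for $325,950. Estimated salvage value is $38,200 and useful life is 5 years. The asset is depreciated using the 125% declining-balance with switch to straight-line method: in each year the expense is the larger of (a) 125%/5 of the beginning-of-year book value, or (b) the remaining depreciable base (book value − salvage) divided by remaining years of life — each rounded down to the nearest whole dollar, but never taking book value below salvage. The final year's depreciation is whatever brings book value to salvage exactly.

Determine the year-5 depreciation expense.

Depreciable base = $325,950 − $38,200 = $287,750.
Year 1: DB = ⌊$325,950 × 125%/5⌋ = $81,487; SL = ⌊$287,750/5⌋ = $57,550 → take DB $81,487. Book value $244,463.
Year 2: DB = ⌊$244,463 × 125%/5⌋ = $61,115; SL = ⌊$206,263/4⌋ = $51,565 → take DB $61,115. Book value $183,348.
Year 3: DB = ⌊$183,348 × 125%/5⌋ = $45,837; SL = ⌊$145,148/3⌋ = $48,382 → take SL $48,382. Book value $134,966.
Year 4: DB = ⌊$134,966 × 125%/5⌋ = $33,741; SL = ⌊$96,766/2⌋ = $48,383 → take SL $48,383. Book value $86,583.
Year 5 (final): $86,583 − $38,200 = $48,383. Book value $38,200.

$48,383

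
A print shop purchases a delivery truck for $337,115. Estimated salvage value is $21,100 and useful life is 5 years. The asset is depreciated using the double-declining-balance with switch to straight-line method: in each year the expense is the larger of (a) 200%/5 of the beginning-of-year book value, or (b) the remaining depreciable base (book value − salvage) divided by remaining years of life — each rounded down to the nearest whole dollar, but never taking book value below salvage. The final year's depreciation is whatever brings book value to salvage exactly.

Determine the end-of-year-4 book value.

$43,691

Depreciable base = $337,115 − $21,100 = $316,015.
Year 1: DB = ⌊$337,115 × 200%/5⌋ = $134,846; SL = ⌊$316,015/5⌋ = $63,203 → take DB $134,846. Book value $202,269.
Year 2: DB = ⌊$202,269 × 200%/5⌋ = $80,907; SL = ⌊$181,169/4⌋ = $45,292 → take DB $80,907. Book value $121,362.
Year 3: DB = ⌊$121,362 × 200%/5⌋ = $48,544; SL = ⌊$100,262/3⌋ = $33,420 → take DB $48,544. Book value $72,818.
Year 4: DB = ⌊$72,818 × 200%/5⌋ = $29,127; SL = ⌊$51,718/2⌋ = $25,859 → take DB $29,127. Book value $43,691.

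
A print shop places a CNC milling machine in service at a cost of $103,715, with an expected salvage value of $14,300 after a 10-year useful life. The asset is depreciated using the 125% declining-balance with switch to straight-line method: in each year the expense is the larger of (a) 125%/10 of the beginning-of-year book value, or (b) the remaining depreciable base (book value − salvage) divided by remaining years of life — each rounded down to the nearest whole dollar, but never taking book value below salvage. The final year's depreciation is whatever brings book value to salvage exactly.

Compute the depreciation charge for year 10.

Depreciable base = $103,715 − $14,300 = $89,415.
Year 1: DB = ⌊$103,715 × 125%/10⌋ = $12,964; SL = ⌊$89,415/10⌋ = $8,941 → take DB $12,964. Book value $90,751.
Year 2: DB = ⌊$90,751 × 125%/10⌋ = $11,343; SL = ⌊$76,451/9⌋ = $8,494 → take DB $11,343. Book value $79,408.
Year 3: DB = ⌊$79,408 × 125%/10⌋ = $9,926; SL = ⌊$65,108/8⌋ = $8,138 → take DB $9,926. Book value $69,482.
Year 4: DB = ⌊$69,482 × 125%/10⌋ = $8,685; SL = ⌊$55,182/7⌋ = $7,883 → take DB $8,685. Book value $60,797.
Year 5: DB = ⌊$60,797 × 125%/10⌋ = $7,599; SL = ⌊$46,497/6⌋ = $7,749 → take SL $7,749. Book value $53,048.
Year 6: DB = ⌊$53,048 × 125%/10⌋ = $6,631; SL = ⌊$38,748/5⌋ = $7,749 → take SL $7,749. Book value $45,299.
Year 7: DB = ⌊$45,299 × 125%/10⌋ = $5,662; SL = ⌊$30,999/4⌋ = $7,749 → take SL $7,749. Book value $37,550.
Year 8: DB = ⌊$37,550 × 125%/10⌋ = $4,693; SL = ⌊$23,250/3⌋ = $7,750 → take SL $7,750. Book value $29,800.
Year 9: DB = ⌊$29,800 × 125%/10⌋ = $3,725; SL = ⌊$15,500/2⌋ = $7,750 → take SL $7,750. Book value $22,050.
Year 10 (final): $22,050 − $14,300 = $7,750. Book value $14,300.

$7,750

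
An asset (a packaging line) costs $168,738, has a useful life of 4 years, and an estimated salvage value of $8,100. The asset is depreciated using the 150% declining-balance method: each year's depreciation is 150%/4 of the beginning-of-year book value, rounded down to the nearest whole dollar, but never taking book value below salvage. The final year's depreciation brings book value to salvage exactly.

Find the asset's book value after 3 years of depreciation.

$41,197

Depreciable base = $168,738 − $8,100 = $160,638.
Year 1: ⌊$168,738 × 150%/4⌋ = $63,276. Book value $105,462.
Year 2: ⌊$105,462 × 150%/4⌋ = $39,548. Book value $65,914.
Year 3: ⌊$65,914 × 150%/4⌋ = $24,717. Book value $41,197.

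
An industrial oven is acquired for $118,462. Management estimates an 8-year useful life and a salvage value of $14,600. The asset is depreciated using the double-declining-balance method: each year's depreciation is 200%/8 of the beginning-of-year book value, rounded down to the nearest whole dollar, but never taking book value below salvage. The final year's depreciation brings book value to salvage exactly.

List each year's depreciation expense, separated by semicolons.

$29,615; $22,211; $16,659; $12,494; $9,370; $7,028; $5,271; $1,214

Depreciable base = $118,462 − $14,600 = $103,862.
Year 1: ⌊$118,462 × 200%/8⌋ = $29,615. Book value $88,847.
Year 2: ⌊$88,847 × 200%/8⌋ = $22,211. Book value $66,636.
Year 3: ⌊$66,636 × 200%/8⌋ = $16,659. Book value $49,977.
Year 4: ⌊$49,977 × 200%/8⌋ = $12,494. Book value $37,483.
Year 5: ⌊$37,483 × 200%/8⌋ = $9,370. Book value $28,113.
Year 6: ⌊$28,113 × 200%/8⌋ = $7,028. Book value $21,085.
Year 7: ⌊$21,085 × 200%/8⌋ = $5,271. Book value $15,814.
Year 8 (final): $15,814 − $14,600 = $1,214. Book value $14,600.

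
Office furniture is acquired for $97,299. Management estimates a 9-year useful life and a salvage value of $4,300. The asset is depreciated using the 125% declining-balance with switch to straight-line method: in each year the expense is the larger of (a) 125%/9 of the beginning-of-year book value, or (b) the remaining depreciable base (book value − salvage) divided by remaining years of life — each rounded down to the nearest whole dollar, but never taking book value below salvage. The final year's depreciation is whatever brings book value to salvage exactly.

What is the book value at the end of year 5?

Depreciable base = $97,299 − $4,300 = $92,999.
Year 1: DB = ⌊$97,299 × 125%/9⌋ = $13,513; SL = ⌊$92,999/9⌋ = $10,333 → take DB $13,513. Book value $83,786.
Year 2: DB = ⌊$83,786 × 125%/9⌋ = $11,636; SL = ⌊$79,486/8⌋ = $9,935 → take DB $11,636. Book value $72,150.
Year 3: DB = ⌊$72,150 × 125%/9⌋ = $10,020; SL = ⌊$67,850/7⌋ = $9,692 → take DB $10,020. Book value $62,130.
Year 4: DB = ⌊$62,130 × 125%/9⌋ = $8,629; SL = ⌊$57,830/6⌋ = $9,638 → take SL $9,638. Book value $52,492.
Year 5: DB = ⌊$52,492 × 125%/9⌋ = $7,290; SL = ⌊$48,192/5⌋ = $9,638 → take SL $9,638. Book value $42,854.

$42,854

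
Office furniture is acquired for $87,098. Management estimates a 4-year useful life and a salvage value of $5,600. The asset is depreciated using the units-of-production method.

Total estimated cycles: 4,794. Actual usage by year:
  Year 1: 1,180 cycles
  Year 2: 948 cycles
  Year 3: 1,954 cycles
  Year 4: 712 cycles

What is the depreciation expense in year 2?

$16,116

Depreciable base = $87,098 − $5,600 = $81,498.
Rate = $81,498 / 4,794 cycles = $17 per cycle.
Year 1: 1,180 × $17 = $20,060. Book value $67,038.
Year 2: 948 × $17 = $16,116. Book value $50,922.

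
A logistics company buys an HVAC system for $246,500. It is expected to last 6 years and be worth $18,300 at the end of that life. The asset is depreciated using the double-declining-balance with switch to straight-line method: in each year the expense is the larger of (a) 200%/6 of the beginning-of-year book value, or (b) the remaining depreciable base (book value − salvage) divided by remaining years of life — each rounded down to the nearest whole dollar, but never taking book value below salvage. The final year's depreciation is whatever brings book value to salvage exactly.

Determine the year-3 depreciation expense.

$36,518

Depreciable base = $246,500 − $18,300 = $228,200.
Year 1: DB = ⌊$246,500 × 200%/6⌋ = $82,166; SL = ⌊$228,200/6⌋ = $38,033 → take DB $82,166. Book value $164,334.
Year 2: DB = ⌊$164,334 × 200%/6⌋ = $54,778; SL = ⌊$146,034/5⌋ = $29,206 → take DB $54,778. Book value $109,556.
Year 3: DB = ⌊$109,556 × 200%/6⌋ = $36,518; SL = ⌊$91,256/4⌋ = $22,814 → take DB $36,518. Book value $73,038.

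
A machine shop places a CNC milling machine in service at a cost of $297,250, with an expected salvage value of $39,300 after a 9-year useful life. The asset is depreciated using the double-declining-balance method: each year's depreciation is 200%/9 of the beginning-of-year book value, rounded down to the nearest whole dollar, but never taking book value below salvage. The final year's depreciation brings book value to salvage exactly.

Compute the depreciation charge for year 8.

$11,374

Depreciable base = $297,250 − $39,300 = $257,950.
Year 1: ⌊$297,250 × 200%/9⌋ = $66,055. Book value $231,195.
Year 2: ⌊$231,195 × 200%/9⌋ = $51,376. Book value $179,819.
Year 3: ⌊$179,819 × 200%/9⌋ = $39,959. Book value $139,860.
Year 4: ⌊$139,860 × 200%/9⌋ = $31,080. Book value $108,780.
Year 5: ⌊$108,780 × 200%/9⌋ = $24,173. Book value $84,607.
Year 6: ⌊$84,607 × 200%/9⌋ = $18,801. Book value $65,806.
Year 7: ⌊$65,806 × 200%/9⌋ = $14,623. Book value $51,183.
Year 8: ⌊$51,183 × 200%/9⌋ = $11,374. Book value $39,809.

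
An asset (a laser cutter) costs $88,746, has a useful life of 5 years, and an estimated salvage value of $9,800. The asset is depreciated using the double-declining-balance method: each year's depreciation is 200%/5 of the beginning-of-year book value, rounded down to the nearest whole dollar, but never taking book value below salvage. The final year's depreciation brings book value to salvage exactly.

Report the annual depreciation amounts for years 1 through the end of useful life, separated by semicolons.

Depreciable base = $88,746 − $9,800 = $78,946.
Year 1: ⌊$88,746 × 200%/5⌋ = $35,498. Book value $53,248.
Year 2: ⌊$53,248 × 200%/5⌋ = $21,299. Book value $31,949.
Year 3: ⌊$31,949 × 200%/5⌋ = $12,779. Book value $19,170.
Year 4: ⌊$19,170 × 200%/5⌋ = $7,668. Book value $11,502.
Year 5 (final): $11,502 − $9,800 = $1,702. Book value $9,800.

$35,498; $21,299; $12,779; $7,668; $1,702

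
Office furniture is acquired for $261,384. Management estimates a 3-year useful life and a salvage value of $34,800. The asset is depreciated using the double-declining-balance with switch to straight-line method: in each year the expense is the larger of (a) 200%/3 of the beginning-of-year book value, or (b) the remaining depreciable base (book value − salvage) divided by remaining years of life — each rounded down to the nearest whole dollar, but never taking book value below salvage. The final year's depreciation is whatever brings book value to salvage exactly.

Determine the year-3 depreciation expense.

Depreciable base = $261,384 − $34,800 = $226,584.
Year 1: DB = ⌊$261,384 × 200%/3⌋ = $174,256; SL = ⌊$226,584/3⌋ = $75,528 → take DB $174,256. Book value $87,128.
Year 2: DB = ⌊$87,128 × 200%/3⌋ = $58,085; SL = ⌊$52,328/2⌋ = $26,164 → take DB $58,085, capped at $52,328. Book value $34,800.
Year 3 (final): $34,800 − $34,800 = $0. Book value $34,800.

$0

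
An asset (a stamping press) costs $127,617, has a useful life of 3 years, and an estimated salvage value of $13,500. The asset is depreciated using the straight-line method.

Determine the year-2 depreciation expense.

Depreciable base = $127,617 − $13,500 = $114,117.
Annual expense = $114,117 / 3 = $38,039.

$38,039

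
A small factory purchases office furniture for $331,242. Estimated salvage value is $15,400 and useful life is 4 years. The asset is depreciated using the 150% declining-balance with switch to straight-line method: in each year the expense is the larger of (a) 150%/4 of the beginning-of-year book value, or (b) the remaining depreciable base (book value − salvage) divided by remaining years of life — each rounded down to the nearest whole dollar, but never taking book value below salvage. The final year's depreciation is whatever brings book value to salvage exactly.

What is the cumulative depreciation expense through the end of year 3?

$258,846

Depreciable base = $331,242 − $15,400 = $315,842.
Year 1: DB = ⌊$331,242 × 150%/4⌋ = $124,215; SL = ⌊$315,842/4⌋ = $78,960 → take DB $124,215. Book value $207,027.
Year 2: DB = ⌊$207,027 × 150%/4⌋ = $77,635; SL = ⌊$191,627/3⌋ = $63,875 → take DB $77,635. Book value $129,392.
Year 3: DB = ⌊$129,392 × 150%/4⌋ = $48,522; SL = ⌊$113,992/2⌋ = $56,996 → take SL $56,996. Book value $72,396.
Accumulated through year 3 = $331,242 − $72,396 = $258,846.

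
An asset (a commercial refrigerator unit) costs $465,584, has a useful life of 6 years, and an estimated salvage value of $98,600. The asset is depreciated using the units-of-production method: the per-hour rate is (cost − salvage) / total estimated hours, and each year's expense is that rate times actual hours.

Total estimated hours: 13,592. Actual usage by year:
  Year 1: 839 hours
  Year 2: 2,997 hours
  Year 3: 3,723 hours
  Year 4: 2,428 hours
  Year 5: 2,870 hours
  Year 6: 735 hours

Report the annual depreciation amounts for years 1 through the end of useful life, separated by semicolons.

$22,653; $80,919; $100,521; $65,556; $77,490; $19,845

Depreciable base = $465,584 − $98,600 = $366,984.
Rate = $366,984 / 13,592 hours = $27 per hour.
Year 1: 839 × $27 = $22,653. Book value $442,931.
Year 2: 2,997 × $27 = $80,919. Book value $362,012.
Year 3: 3,723 × $27 = $100,521. Book value $261,491.
Year 4: 2,428 × $27 = $65,556. Book value $195,935.
Year 5: 2,870 × $27 = $77,490. Book value $118,445.
Year 6: 735 × $27 = $19,845. Book value $98,600.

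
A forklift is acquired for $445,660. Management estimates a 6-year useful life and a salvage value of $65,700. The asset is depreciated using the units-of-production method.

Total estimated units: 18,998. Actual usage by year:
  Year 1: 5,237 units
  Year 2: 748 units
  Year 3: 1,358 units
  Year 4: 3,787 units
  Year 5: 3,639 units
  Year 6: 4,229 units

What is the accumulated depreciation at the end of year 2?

$119,700

Depreciable base = $445,660 − $65,700 = $379,960.
Rate = $379,960 / 18,998 units = $20 per unit.
Year 1: 5,237 × $20 = $104,740. Book value $340,920.
Year 2: 748 × $20 = $14,960. Book value $325,960.
Accumulated through year 2 = $445,660 − $325,960 = $119,700.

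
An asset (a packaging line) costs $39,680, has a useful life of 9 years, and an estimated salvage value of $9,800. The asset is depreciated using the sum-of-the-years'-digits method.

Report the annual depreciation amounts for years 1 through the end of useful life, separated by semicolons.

$5,976; $5,312; $4,648; $3,984; $3,320; $2,656; $1,992; $1,328; $664

Depreciable base = $39,680 − $9,800 = $29,880.
Sum of the years' digits = 9+8+7+6+5+4+3+2+1 = 45.
Year 1: $29,880 × 9/45 = $5,976. Book value $33,704.
Year 2: $29,880 × 8/45 = $5,312. Book value $28,392.
Year 3: $29,880 × 7/45 = $4,648. Book value $23,744.
Year 4: $29,880 × 6/45 = $3,984. Book value $19,760.
Year 5: $29,880 × 5/45 = $3,320. Book value $16,440.
Year 6: $29,880 × 4/45 = $2,656. Book value $13,784.
Year 7: $29,880 × 3/45 = $1,992. Book value $11,792.
Year 8: $29,880 × 2/45 = $1,328. Book value $10,464.
Year 9: $29,880 × 1/45 = $664. Book value $9,800.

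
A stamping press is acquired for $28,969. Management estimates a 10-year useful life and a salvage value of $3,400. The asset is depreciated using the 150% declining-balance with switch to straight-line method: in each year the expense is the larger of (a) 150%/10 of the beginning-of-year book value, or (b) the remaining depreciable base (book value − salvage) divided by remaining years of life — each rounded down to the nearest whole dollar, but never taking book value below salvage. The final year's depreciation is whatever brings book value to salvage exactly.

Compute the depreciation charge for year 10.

$1,882

Depreciable base = $28,969 − $3,400 = $25,569.
Year 1: DB = ⌊$28,969 × 150%/10⌋ = $4,345; SL = ⌊$25,569/10⌋ = $2,556 → take DB $4,345. Book value $24,624.
Year 2: DB = ⌊$24,624 × 150%/10⌋ = $3,693; SL = ⌊$21,224/9⌋ = $2,358 → take DB $3,693. Book value $20,931.
Year 3: DB = ⌊$20,931 × 150%/10⌋ = $3,139; SL = ⌊$17,531/8⌋ = $2,191 → take DB $3,139. Book value $17,792.
Year 4: DB = ⌊$17,792 × 150%/10⌋ = $2,668; SL = ⌊$14,392/7⌋ = $2,056 → take DB $2,668. Book value $15,124.
Year 5: DB = ⌊$15,124 × 150%/10⌋ = $2,268; SL = ⌊$11,724/6⌋ = $1,954 → take DB $2,268. Book value $12,856.
Year 6: DB = ⌊$12,856 × 150%/10⌋ = $1,928; SL = ⌊$9,456/5⌋ = $1,891 → take DB $1,928. Book value $10,928.
Year 7: DB = ⌊$10,928 × 150%/10⌋ = $1,639; SL = ⌊$7,528/4⌋ = $1,882 → take SL $1,882. Book value $9,046.
Year 8: DB = ⌊$9,046 × 150%/10⌋ = $1,356; SL = ⌊$5,646/3⌋ = $1,882 → take SL $1,882. Book value $7,164.
Year 9: DB = ⌊$7,164 × 150%/10⌋ = $1,074; SL = ⌊$3,764/2⌋ = $1,882 → take SL $1,882. Book value $5,282.
Year 10 (final): $5,282 − $3,400 = $1,882. Book value $3,400.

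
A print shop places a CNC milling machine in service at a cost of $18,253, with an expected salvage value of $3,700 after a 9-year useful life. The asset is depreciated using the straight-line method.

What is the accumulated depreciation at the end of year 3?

Depreciable base = $18,253 − $3,700 = $14,553.
Annual expense = $14,553 / 9 = $1,617.
End of year 1: book value $16,636.
End of year 2: book value $15,019.
End of year 3: book value $13,402.
Accumulated through year 3 = $18,253 − $13,402 = $4,851.

$4,851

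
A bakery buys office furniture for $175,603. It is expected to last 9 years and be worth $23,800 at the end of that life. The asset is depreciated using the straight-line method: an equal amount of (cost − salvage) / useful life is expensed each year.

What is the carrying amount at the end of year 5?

Depreciable base = $175,603 − $23,800 = $151,803.
Annual expense = $151,803 / 9 = $16,867.
End of year 1: book value $158,736.
End of year 2: book value $141,869.
End of year 3: book value $125,002.
End of year 4: book value $108,135.
End of year 5: book value $91,268.

$91,268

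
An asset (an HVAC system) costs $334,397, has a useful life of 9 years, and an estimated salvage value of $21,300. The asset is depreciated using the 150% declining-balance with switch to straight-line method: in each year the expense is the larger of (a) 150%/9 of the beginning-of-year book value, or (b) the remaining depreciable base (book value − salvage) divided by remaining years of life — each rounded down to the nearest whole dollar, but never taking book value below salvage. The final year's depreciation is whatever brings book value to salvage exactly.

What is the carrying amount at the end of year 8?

$49,293

Depreciable base = $334,397 − $21,300 = $313,097.
Year 1: DB = ⌊$334,397 × 150%/9⌋ = $55,732; SL = ⌊$313,097/9⌋ = $34,788 → take DB $55,732. Book value $278,665.
Year 2: DB = ⌊$278,665 × 150%/9⌋ = $46,444; SL = ⌊$257,365/8⌋ = $32,170 → take DB $46,444. Book value $232,221.
Year 3: DB = ⌊$232,221 × 150%/9⌋ = $38,703; SL = ⌊$210,921/7⌋ = $30,131 → take DB $38,703. Book value $193,518.
Year 4: DB = ⌊$193,518 × 150%/9⌋ = $32,253; SL = ⌊$172,218/6⌋ = $28,703 → take DB $32,253. Book value $161,265.
Year 5: DB = ⌊$161,265 × 150%/9⌋ = $26,877; SL = ⌊$139,965/5⌋ = $27,993 → take SL $27,993. Book value $133,272.
Year 6: DB = ⌊$133,272 × 150%/9⌋ = $22,212; SL = ⌊$111,972/4⌋ = $27,993 → take SL $27,993. Book value $105,279.
Year 7: DB = ⌊$105,279 × 150%/9⌋ = $17,546; SL = ⌊$83,979/3⌋ = $27,993 → take SL $27,993. Book value $77,286.
Year 8: DB = ⌊$77,286 × 150%/9⌋ = $12,881; SL = ⌊$55,986/2⌋ = $27,993 → take SL $27,993. Book value $49,293.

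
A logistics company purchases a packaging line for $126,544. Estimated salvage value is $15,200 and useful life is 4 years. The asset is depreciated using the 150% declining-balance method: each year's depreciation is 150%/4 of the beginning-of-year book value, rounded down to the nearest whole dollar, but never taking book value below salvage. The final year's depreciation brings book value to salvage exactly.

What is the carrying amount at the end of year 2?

$49,432

Depreciable base = $126,544 − $15,200 = $111,344.
Year 1: ⌊$126,544 × 150%/4⌋ = $47,454. Book value $79,090.
Year 2: ⌊$79,090 × 150%/4⌋ = $29,658. Book value $49,432.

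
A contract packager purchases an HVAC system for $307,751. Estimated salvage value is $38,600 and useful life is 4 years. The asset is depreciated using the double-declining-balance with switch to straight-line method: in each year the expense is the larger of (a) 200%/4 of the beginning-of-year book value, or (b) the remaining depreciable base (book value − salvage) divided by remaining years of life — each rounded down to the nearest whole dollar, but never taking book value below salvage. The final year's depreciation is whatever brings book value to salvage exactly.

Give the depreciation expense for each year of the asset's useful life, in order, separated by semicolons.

$153,875; $76,938; $38,338; $0

Depreciable base = $307,751 − $38,600 = $269,151.
Year 1: DB = ⌊$307,751 × 200%/4⌋ = $153,875; SL = ⌊$269,151/4⌋ = $67,287 → take DB $153,875. Book value $153,876.
Year 2: DB = ⌊$153,876 × 200%/4⌋ = $76,938; SL = ⌊$115,276/3⌋ = $38,425 → take DB $76,938. Book value $76,938.
Year 3: DB = ⌊$76,938 × 200%/4⌋ = $38,469; SL = ⌊$38,338/2⌋ = $19,169 → take DB $38,469, capped at $38,338. Book value $38,600.
Year 4 (final): $38,600 − $38,600 = $0. Book value $38,600.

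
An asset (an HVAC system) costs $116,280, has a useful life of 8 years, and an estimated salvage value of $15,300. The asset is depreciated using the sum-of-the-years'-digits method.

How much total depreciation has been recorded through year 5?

Depreciable base = $116,280 − $15,300 = $100,980.
Sum of the years' digits = 8+7+6+5+4+3+2+1 = 36.
Year 1: $100,980 × 8/36 = $22,440. Book value $93,840.
Year 2: $100,980 × 7/36 = $19,635. Book value $74,205.
Year 3: $100,980 × 6/36 = $16,830. Book value $57,375.
Year 4: $100,980 × 5/36 = $14,025. Book value $43,350.
Year 5: $100,980 × 4/36 = $11,220. Book value $32,130.
Accumulated through year 5 = $116,280 − $32,130 = $84,150.

$84,150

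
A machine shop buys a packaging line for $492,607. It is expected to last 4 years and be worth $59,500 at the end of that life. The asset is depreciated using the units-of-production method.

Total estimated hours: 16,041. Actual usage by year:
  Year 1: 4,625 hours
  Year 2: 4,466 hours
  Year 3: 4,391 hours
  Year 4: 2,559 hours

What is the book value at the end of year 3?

Depreciable base = $492,607 − $59,500 = $433,107.
Rate = $433,107 / 16,041 hours = $27 per hour.
Year 1: 4,625 × $27 = $124,875. Book value $367,732.
Year 2: 4,466 × $27 = $120,582. Book value $247,150.
Year 3: 4,391 × $27 = $118,557. Book value $128,593.

$128,593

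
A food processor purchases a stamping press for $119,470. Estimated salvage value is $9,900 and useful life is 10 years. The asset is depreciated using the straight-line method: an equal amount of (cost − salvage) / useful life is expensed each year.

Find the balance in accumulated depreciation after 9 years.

$98,613

Depreciable base = $119,470 − $9,900 = $109,570.
Annual expense = $109,570 / 10 = $10,957.
End of year 1: book value $108,513.
End of year 2: book value $97,556.
End of year 3: book value $86,599.
End of year 4: book value $75,642.
End of year 5: book value $64,685.
End of year 6: book value $53,728.
End of year 7: book value $42,771.
End of year 8: book value $31,814.
End of year 9: book value $20,857.
Accumulated through year 9 = $119,470 − $20,857 = $98,613.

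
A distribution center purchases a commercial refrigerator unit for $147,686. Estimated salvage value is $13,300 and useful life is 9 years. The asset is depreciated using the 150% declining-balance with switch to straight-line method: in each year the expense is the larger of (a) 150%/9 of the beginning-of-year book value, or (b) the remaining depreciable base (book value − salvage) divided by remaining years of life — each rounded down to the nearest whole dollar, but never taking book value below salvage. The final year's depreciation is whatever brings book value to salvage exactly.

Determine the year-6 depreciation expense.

Depreciable base = $147,686 − $13,300 = $134,386.
Year 1: DB = ⌊$147,686 × 150%/9⌋ = $24,614; SL = ⌊$134,386/9⌋ = $14,931 → take DB $24,614. Book value $123,072.
Year 2: DB = ⌊$123,072 × 150%/9⌋ = $20,512; SL = ⌊$109,772/8⌋ = $13,721 → take DB $20,512. Book value $102,560.
Year 3: DB = ⌊$102,560 × 150%/9⌋ = $17,093; SL = ⌊$89,260/7⌋ = $12,751 → take DB $17,093. Book value $85,467.
Year 4: DB = ⌊$85,467 × 150%/9⌋ = $14,244; SL = ⌊$72,167/6⌋ = $12,027 → take DB $14,244. Book value $71,223.
Year 5: DB = ⌊$71,223 × 150%/9⌋ = $11,870; SL = ⌊$57,923/5⌋ = $11,584 → take DB $11,870. Book value $59,353.
Year 6: DB = ⌊$59,353 × 150%/9⌋ = $9,892; SL = ⌊$46,053/4⌋ = $11,513 → take SL $11,513. Book value $47,840.

$11,513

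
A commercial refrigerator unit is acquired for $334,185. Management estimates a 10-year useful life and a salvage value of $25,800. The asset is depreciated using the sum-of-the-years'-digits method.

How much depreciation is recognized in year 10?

Depreciable base = $334,185 − $25,800 = $308,385.
Sum of the years' digits = 10+9+8+7+6+5+4+3+2+1 = 55.
Year 1: $308,385 × 10/55 = $56,070. Book value $278,115.
Year 2: $308,385 × 9/55 = $50,463. Book value $227,652.
Year 3: $308,385 × 8/55 = $44,856. Book value $182,796.
Year 4: $308,385 × 7/55 = $39,249. Book value $143,547.
Year 5: $308,385 × 6/55 = $33,642. Book value $109,905.
Year 6: $308,385 × 5/55 = $28,035. Book value $81,870.
Year 7: $308,385 × 4/55 = $22,428. Book value $59,442.
Year 8: $308,385 × 3/55 = $16,821. Book value $42,621.
Year 9: $308,385 × 2/55 = $11,214. Book value $31,407.
Year 10: $308,385 × 1/55 = $5,607. Book value $25,800.

$5,607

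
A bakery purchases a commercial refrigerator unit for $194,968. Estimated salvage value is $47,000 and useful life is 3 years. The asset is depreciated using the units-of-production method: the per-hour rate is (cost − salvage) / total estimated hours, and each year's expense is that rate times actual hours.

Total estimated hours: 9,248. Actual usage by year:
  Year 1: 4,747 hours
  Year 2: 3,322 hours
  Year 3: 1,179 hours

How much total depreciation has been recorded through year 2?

Depreciable base = $194,968 − $47,000 = $147,968.
Rate = $147,968 / 9,248 hours = $16 per hour.
Year 1: 4,747 × $16 = $75,952. Book value $119,016.
Year 2: 3,322 × $16 = $53,152. Book value $65,864.
Accumulated through year 2 = $194,968 − $65,864 = $129,104.

$129,104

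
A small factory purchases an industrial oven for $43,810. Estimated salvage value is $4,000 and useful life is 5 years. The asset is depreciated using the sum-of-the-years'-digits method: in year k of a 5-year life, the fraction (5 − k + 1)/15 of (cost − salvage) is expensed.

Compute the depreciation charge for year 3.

$7,962

Depreciable base = $43,810 − $4,000 = $39,810.
Sum of the years' digits = 5+4+3+2+1 = 15.
Year 1: $39,810 × 5/15 = $13,270. Book value $30,540.
Year 2: $39,810 × 4/15 = $10,616. Book value $19,924.
Year 3: $39,810 × 3/15 = $7,962. Book value $11,962.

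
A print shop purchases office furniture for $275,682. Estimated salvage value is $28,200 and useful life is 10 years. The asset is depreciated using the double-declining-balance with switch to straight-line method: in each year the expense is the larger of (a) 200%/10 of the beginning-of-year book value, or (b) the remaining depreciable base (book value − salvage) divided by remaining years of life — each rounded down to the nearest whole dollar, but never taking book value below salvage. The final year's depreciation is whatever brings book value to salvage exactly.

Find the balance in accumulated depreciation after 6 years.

Depreciable base = $275,682 − $28,200 = $247,482.
Year 1: DB = ⌊$275,682 × 200%/10⌋ = $55,136; SL = ⌊$247,482/10⌋ = $24,748 → take DB $55,136. Book value $220,546.
Year 2: DB = ⌊$220,546 × 200%/10⌋ = $44,109; SL = ⌊$192,346/9⌋ = $21,371 → take DB $44,109. Book value $176,437.
Year 3: DB = ⌊$176,437 × 200%/10⌋ = $35,287; SL = ⌊$148,237/8⌋ = $18,529 → take DB $35,287. Book value $141,150.
Year 4: DB = ⌊$141,150 × 200%/10⌋ = $28,230; SL = ⌊$112,950/7⌋ = $16,135 → take DB $28,230. Book value $112,920.
Year 5: DB = ⌊$112,920 × 200%/10⌋ = $22,584; SL = ⌊$84,720/6⌋ = $14,120 → take DB $22,584. Book value $90,336.
Year 6: DB = ⌊$90,336 × 200%/10⌋ = $18,067; SL = ⌊$62,136/5⌋ = $12,427 → take DB $18,067. Book value $72,269.
Accumulated through year 6 = $275,682 − $72,269 = $203,413.

$203,413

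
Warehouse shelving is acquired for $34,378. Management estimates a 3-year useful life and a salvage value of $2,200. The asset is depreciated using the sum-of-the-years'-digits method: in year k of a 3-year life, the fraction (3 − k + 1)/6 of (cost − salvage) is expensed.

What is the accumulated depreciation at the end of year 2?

Depreciable base = $34,378 − $2,200 = $32,178.
Sum of the years' digits = 3+2+1 = 6.
Year 1: $32,178 × 3/6 = $16,089. Book value $18,289.
Year 2: $32,178 × 2/6 = $10,726. Book value $7,563.
Accumulated through year 2 = $34,378 − $7,563 = $26,815.

$26,815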